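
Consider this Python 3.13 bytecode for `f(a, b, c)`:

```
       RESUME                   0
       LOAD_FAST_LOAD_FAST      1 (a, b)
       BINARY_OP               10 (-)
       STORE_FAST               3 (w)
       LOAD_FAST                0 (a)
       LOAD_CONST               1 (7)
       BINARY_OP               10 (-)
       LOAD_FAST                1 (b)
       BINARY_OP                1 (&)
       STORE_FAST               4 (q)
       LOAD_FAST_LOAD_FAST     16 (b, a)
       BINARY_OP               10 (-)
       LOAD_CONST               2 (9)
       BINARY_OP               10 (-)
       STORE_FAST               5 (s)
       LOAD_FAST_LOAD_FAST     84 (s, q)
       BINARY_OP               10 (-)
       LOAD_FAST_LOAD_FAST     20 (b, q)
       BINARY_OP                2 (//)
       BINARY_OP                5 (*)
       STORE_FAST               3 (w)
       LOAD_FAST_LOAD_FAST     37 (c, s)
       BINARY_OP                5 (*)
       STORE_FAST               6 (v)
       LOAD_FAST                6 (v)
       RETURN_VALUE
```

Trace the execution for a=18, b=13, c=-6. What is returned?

84

LOAD_FAST_LOAD_FAST a,b → push 18,13. Stack: [18, 13]
BINARY_OP - → 18 - 13 = 5. Stack: [5]
STORE_FAST w → w=5. Stack: []
LOAD_FAST a → push 18. Stack: [18]
LOAD_CONST → push 7. Stack: [18, 7]
BINARY_OP - → 18 - 7 = 11. Stack: [11]
LOAD_FAST b → push 13. Stack: [11, 13]
BINARY_OP & → 11 & 13 = 9. Stack: [9]
STORE_FAST q → q=9. Stack: []
LOAD_FAST_LOAD_FAST b,a → push 13,18. Stack: [13, 18]
BINARY_OP - → 13 - 18 = -5. Stack: [-5]
LOAD_CONST → push 9. Stack: [-5, 9]
BINARY_OP - → -5 - 9 = -14. Stack: [-14]
STORE_FAST s → s=-14. Stack: []
LOAD_FAST_LOAD_FAST s,q → push -14,9. Stack: [-14, 9]
BINARY_OP - → -14 - 9 = -23. Stack: [-23]
LOAD_FAST_LOAD_FAST b,q → push 13,9. Stack: [-23, 13, 9]
BINARY_OP // → 13 // 9 = 1. Stack: [-23, 1]
BINARY_OP * → -23 * 1 = -23. Stack: [-23]
STORE_FAST w → w=-23. Stack: []
LOAD_FAST_LOAD_FAST c,s → push -6,-14. Stack: [-6, -14]
BINARY_OP * → -6 * -14 = 84. Stack: [84]
STORE_FAST v → v=84. Stack: []
LOAD_FAST v → push 84. Stack: [84]
RETURN_VALUE → return 84.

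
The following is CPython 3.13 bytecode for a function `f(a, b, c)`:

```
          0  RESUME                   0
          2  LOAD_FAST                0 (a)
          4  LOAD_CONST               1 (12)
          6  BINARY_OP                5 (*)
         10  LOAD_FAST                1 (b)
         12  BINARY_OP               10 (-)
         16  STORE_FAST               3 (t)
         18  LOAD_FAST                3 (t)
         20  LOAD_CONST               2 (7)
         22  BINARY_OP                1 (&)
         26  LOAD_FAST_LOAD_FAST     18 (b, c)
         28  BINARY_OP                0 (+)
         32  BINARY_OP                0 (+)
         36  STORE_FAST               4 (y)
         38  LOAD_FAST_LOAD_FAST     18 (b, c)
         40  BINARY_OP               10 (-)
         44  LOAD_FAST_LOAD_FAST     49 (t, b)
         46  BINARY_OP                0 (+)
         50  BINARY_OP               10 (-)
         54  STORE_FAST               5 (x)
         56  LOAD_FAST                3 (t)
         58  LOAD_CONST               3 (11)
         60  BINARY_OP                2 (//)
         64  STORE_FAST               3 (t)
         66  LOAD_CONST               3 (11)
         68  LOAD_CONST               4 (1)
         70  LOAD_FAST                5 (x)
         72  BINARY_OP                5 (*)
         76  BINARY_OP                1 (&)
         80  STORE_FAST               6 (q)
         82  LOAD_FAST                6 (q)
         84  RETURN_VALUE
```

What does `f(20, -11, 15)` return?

LOAD_FAST a → push 20. Stack: [20]
LOAD_CONST → push 12. Stack: [20, 12]
BINARY_OP * → 20 * 12 = 240. Stack: [240]
LOAD_FAST b → push -11. Stack: [240, -11]
BINARY_OP - → 240 - -11 = 251. Stack: [251]
STORE_FAST t → t=251. Stack: []
LOAD_FAST t → push 251. Stack: [251]
LOAD_CONST → push 7. Stack: [251, 7]
BINARY_OP & → 251 & 7 = 3. Stack: [3]
LOAD_FAST_LOAD_FAST b,c → push -11,15. Stack: [3, -11, 15]
BINARY_OP + → -11 + 15 = 4. Stack: [3, 4]
BINARY_OP + → 3 + 4 = 7. Stack: [7]
STORE_FAST y → y=7. Stack: []
LOAD_FAST_LOAD_FAST b,c → push -11,15. Stack: [-11, 15]
BINARY_OP - → -11 - 15 = -26. Stack: [-26]
LOAD_FAST_LOAD_FAST t,b → push 251,-11. Stack: [-26, 251, -11]
BINARY_OP + → 251 + -11 = 240. Stack: [-26, 240]
BINARY_OP - → -26 - 240 = -266. Stack: [-266]
STORE_FAST x → x=-266. Stack: []
LOAD_FAST t → push 251. Stack: [251]
LOAD_CONST → push 11. Stack: [251, 11]
BINARY_OP // → 251 // 11 = 22. Stack: [22]
STORE_FAST t → t=22. Stack: []
LOAD_CONST → push 11. Stack: [11]
LOAD_CONST → push 1. Stack: [11, 1]
LOAD_FAST x → push -266. Stack: [11, 1, -266]
BINARY_OP * → 1 * -266 = -266. Stack: [11, -266]
BINARY_OP & → 11 & -266 = 2. Stack: [2]
STORE_FAST q → q=2. Stack: []
LOAD_FAST q → push 2. Stack: [2]
RETURN_VALUE → return 2.

2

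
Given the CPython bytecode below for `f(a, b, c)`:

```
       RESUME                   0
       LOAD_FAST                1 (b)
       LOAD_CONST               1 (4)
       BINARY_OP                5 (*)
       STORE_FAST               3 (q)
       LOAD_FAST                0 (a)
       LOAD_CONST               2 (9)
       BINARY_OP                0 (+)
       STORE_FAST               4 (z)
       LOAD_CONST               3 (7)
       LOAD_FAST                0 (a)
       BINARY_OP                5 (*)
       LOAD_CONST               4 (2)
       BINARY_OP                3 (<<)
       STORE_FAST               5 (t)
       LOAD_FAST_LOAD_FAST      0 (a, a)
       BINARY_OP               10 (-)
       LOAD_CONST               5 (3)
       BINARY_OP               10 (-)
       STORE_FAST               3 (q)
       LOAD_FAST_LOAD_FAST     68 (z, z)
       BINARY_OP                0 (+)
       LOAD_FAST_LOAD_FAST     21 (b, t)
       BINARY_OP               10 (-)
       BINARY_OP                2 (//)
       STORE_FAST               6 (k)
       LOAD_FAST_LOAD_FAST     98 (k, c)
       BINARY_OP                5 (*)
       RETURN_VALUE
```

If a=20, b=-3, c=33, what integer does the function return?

LOAD_FAST b → push -3. Stack: [-3]
LOAD_CONST → push 4. Stack: [-3, 4]
BINARY_OP * → -3 * 4 = -12. Stack: [-12]
STORE_FAST q → q=-12. Stack: []
LOAD_FAST a → push 20. Stack: [20]
LOAD_CONST → push 9. Stack: [20, 9]
BINARY_OP + → 20 + 9 = 29. Stack: [29]
STORE_FAST z → z=29. Stack: []
LOAD_CONST → push 7. Stack: [7]
LOAD_FAST a → push 20. Stack: [7, 20]
BINARY_OP * → 7 * 20 = 140. Stack: [140]
LOAD_CONST → push 2. Stack: [140, 2]
BINARY_OP << → 140 << 2 = 560. Stack: [560]
STORE_FAST t → t=560. Stack: []
LOAD_FAST_LOAD_FAST a,a → push 20,20. Stack: [20, 20]
BINARY_OP - → 20 - 20 = 0. Stack: [0]
LOAD_CONST → push 3. Stack: [0, 3]
BINARY_OP - → 0 - 3 = -3. Stack: [-3]
STORE_FAST q → q=-3. Stack: []
LOAD_FAST_LOAD_FAST z,z → push 29,29. Stack: [29, 29]
BINARY_OP + → 29 + 29 = 58. Stack: [58]
LOAD_FAST_LOAD_FAST b,t → push -3,560. Stack: [58, -3, 560]
BINARY_OP - → -3 - 560 = -563. Stack: [58, -563]
BINARY_OP // → 58 // -563 = -1. Stack: [-1]
STORE_FAST k → k=-1. Stack: []
LOAD_FAST_LOAD_FAST k,c → push -1,33. Stack: [-1, 33]
BINARY_OP * → -1 * 33 = -33. Stack: [-33]
RETURN_VALUE → return -33.

-33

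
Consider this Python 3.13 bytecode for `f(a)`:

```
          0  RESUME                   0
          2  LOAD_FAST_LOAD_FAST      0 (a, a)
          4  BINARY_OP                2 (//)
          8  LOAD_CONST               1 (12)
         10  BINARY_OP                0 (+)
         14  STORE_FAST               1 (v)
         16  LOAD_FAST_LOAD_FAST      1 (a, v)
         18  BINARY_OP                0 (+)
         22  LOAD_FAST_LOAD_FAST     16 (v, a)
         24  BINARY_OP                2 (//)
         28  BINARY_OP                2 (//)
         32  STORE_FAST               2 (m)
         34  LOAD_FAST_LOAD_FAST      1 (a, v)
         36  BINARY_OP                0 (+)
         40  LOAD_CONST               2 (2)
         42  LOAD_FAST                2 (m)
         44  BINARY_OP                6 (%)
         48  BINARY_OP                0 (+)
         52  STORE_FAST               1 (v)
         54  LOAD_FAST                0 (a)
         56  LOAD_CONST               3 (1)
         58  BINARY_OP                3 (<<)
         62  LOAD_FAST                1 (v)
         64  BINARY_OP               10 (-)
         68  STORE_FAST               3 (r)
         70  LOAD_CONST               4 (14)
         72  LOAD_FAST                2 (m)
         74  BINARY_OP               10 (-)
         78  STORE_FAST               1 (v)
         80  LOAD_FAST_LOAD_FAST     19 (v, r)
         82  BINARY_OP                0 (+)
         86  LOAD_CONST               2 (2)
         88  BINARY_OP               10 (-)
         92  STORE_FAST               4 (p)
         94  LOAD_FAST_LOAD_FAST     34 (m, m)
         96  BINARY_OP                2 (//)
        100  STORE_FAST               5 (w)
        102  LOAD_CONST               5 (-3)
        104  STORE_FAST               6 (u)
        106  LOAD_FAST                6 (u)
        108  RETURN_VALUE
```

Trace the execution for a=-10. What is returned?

-3

LOAD_FAST_LOAD_FAST a,a → push -10,-10. Stack: [-10, -10]
BINARY_OP // → -10 // -10 = 1. Stack: [1]
LOAD_CONST → push 12. Stack: [1, 12]
BINARY_OP + → 1 + 12 = 13. Stack: [13]
STORE_FAST v → v=13. Stack: []
LOAD_FAST_LOAD_FAST a,v → push -10,13. Stack: [-10, 13]
BINARY_OP + → -10 + 13 = 3. Stack: [3]
LOAD_FAST_LOAD_FAST v,a → push 13,-10. Stack: [3, 13, -10]
BINARY_OP // → 13 // -10 = -2. Stack: [3, -2]
BINARY_OP // → 3 // -2 = -2. Stack: [-2]
STORE_FAST m → m=-2. Stack: []
LOAD_FAST_LOAD_FAST a,v → push -10,13. Stack: [-10, 13]
BINARY_OP + → -10 + 13 = 3. Stack: [3]
LOAD_CONST → push 2. Stack: [3, 2]
LOAD_FAST m → push -2. Stack: [3, 2, -2]
BINARY_OP % → 2 % -2 = 0. Stack: [3, 0]
BINARY_OP + → 3 + 0 = 3. Stack: [3]
STORE_FAST v → v=3. Stack: []
LOAD_FAST a → push -10. Stack: [-10]
LOAD_CONST → push 1. Stack: [-10, 1]
BINARY_OP << → -10 << 1 = -20. Stack: [-20]
LOAD_FAST v → push 3. Stack: [-20, 3]
BINARY_OP - → -20 - 3 = -23. Stack: [-23]
STORE_FAST r → r=-23. Stack: []
LOAD_CONST → push 14. Stack: [14]
LOAD_FAST m → push -2. Stack: [14, -2]
BINARY_OP - → 14 - -2 = 16. Stack: [16]
STORE_FAST v → v=16. Stack: []
LOAD_FAST_LOAD_FAST v,r → push 16,-23. Stack: [16, -23]
BINARY_OP + → 16 + -23 = -7. Stack: [-7]
LOAD_CONST → push 2. Stack: [-7, 2]
BINARY_OP - → -7 - 2 = -9. Stack: [-9]
STORE_FAST p → p=-9. Stack: []
LOAD_FAST_LOAD_FAST m,m → push -2,-2. Stack: [-2, -2]
BINARY_OP // → -2 // -2 = 1. Stack: [1]
STORE_FAST w → w=1. Stack: []
LOAD_CONST → push -3. Stack: [-3]
STORE_FAST u → u=-3. Stack: []
LOAD_FAST u → push -3. Stack: [-3]
RETURN_VALUE → return -3.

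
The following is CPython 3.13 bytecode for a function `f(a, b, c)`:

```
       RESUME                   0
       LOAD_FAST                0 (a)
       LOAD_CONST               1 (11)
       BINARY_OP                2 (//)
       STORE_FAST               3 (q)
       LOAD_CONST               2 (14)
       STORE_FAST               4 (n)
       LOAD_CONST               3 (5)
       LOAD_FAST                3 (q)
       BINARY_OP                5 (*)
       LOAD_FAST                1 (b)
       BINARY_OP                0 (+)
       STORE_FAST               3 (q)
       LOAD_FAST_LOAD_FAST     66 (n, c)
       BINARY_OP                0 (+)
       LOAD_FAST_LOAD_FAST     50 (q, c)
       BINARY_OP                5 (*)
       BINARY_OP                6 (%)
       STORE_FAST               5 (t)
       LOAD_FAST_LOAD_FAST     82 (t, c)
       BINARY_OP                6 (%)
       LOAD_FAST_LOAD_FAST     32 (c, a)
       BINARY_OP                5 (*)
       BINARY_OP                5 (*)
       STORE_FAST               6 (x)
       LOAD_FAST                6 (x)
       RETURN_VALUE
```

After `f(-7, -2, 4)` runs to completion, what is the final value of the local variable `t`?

-10

LOAD_FAST a → push -7. Stack: [-7]
LOAD_CONST → push 11. Stack: [-7, 11]
BINARY_OP // → -7 // 11 = -1. Stack: [-1]
STORE_FAST q → q=-1. Stack: []
LOAD_CONST → push 14. Stack: [14]
STORE_FAST n → n=14. Stack: []
LOAD_CONST → push 5. Stack: [5]
LOAD_FAST q → push -1. Stack: [5, -1]
BINARY_OP * → 5 * -1 = -5. Stack: [-5]
LOAD_FAST b → push -2. Stack: [-5, -2]
BINARY_OP + → -5 + -2 = -7. Stack: [-7]
STORE_FAST q → q=-7. Stack: []
LOAD_FAST_LOAD_FAST n,c → push 14,4. Stack: [14, 4]
BINARY_OP + → 14 + 4 = 18. Stack: [18]
LOAD_FAST_LOAD_FAST q,c → push -7,4. Stack: [18, -7, 4]
BINARY_OP * → -7 * 4 = -28. Stack: [18, -28]
BINARY_OP % → 18 % -28 = -10. Stack: [-10]
STORE_FAST t → t=-10. Stack: []
LOAD_FAST_LOAD_FAST t,c → push -10,4. Stack: [-10, 4]
BINARY_OP % → -10 % 4 = 2. Stack: [2]
LOAD_FAST_LOAD_FAST c,a → push 4,-7. Stack: [2, 4, -7]
BINARY_OP * → 4 * -7 = -28. Stack: [2, -28]
BINARY_OP * → 2 * -28 = -56. Stack: [-56]
STORE_FAST x → x=-56. Stack: []
LOAD_FAST x → push -56. Stack: [-56]
RETURN_VALUE → return -56.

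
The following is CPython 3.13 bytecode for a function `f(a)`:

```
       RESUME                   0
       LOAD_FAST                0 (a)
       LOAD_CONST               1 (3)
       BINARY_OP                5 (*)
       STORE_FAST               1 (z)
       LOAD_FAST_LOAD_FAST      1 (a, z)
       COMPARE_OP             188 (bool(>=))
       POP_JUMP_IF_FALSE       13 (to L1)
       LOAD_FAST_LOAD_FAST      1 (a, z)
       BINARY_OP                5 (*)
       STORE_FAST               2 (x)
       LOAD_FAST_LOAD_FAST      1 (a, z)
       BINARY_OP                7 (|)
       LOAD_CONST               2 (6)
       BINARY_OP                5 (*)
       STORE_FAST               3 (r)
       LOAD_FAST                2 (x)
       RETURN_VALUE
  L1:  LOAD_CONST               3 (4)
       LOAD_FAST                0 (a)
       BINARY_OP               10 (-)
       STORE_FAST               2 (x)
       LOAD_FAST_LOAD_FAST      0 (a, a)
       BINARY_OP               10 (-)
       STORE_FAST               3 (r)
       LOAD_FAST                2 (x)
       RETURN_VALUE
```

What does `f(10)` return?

-6

LOAD_FAST a → push 10. Stack: [10]
LOAD_CONST → push 3. Stack: [10, 3]
BINARY_OP * → 10 * 3 = 30. Stack: [30]
STORE_FAST z → z=30. Stack: []
LOAD_FAST_LOAD_FAST a,z → push 10,30. Stack: [10, 30]
COMPARE_OP bool(>=) → 10 vs 30 = False. Stack: [False]
POP_JUMP_IF_FALSE → pop False; jump. Stack: []
LOAD_CONST → push 4. Stack: [4]
LOAD_FAST a → push 10. Stack: [4, 10]
BINARY_OP - → 4 - 10 = -6. Stack: [-6]
STORE_FAST x → x=-6. Stack: []
LOAD_FAST_LOAD_FAST a,a → push 10,10. Stack: [10, 10]
BINARY_OP - → 10 - 10 = 0. Stack: [0]
STORE_FAST r → r=0. Stack: []
LOAD_FAST x → push -6. Stack: [-6]
RETURN_VALUE → return -6.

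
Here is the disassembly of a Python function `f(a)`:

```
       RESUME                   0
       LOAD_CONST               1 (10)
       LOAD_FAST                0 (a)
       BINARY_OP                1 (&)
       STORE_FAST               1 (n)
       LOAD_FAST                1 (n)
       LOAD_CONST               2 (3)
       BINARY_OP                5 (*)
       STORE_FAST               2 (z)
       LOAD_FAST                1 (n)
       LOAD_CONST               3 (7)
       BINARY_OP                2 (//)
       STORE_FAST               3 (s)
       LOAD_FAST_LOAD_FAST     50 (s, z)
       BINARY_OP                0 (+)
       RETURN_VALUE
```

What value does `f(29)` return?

LOAD_CONST → push 10. Stack: [10]
LOAD_FAST a → push 29. Stack: [10, 29]
BINARY_OP & → 10 & 29 = 8. Stack: [8]
STORE_FAST n → n=8. Stack: []
LOAD_FAST n → push 8. Stack: [8]
LOAD_CONST → push 3. Stack: [8, 3]
BINARY_OP * → 8 * 3 = 24. Stack: [24]
STORE_FAST z → z=24. Stack: []
LOAD_FAST n → push 8. Stack: [8]
LOAD_CONST → push 7. Stack: [8, 7]
BINARY_OP // → 8 // 7 = 1. Stack: [1]
STORE_FAST s → s=1. Stack: []
LOAD_FAST_LOAD_FAST s,z → push 1,24. Stack: [1, 24]
BINARY_OP + → 1 + 24 = 25. Stack: [25]
RETURN_VALUE → return 25.

25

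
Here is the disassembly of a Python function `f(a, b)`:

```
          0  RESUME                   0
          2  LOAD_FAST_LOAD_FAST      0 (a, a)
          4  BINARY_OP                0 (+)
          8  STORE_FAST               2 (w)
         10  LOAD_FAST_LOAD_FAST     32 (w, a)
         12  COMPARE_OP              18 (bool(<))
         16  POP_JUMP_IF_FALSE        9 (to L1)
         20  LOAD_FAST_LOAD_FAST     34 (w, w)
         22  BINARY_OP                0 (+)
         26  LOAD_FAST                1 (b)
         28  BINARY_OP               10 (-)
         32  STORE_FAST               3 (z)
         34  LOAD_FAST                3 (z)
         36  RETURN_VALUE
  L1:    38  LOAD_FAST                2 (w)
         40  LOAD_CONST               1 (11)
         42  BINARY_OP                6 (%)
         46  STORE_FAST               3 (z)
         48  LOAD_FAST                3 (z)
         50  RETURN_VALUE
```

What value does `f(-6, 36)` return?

LOAD_FAST_LOAD_FAST a,a → push -6,-6. Stack: [-6, -6]
BINARY_OP + → -6 + -6 = -12. Stack: [-12]
STORE_FAST w → w=-12. Stack: []
LOAD_FAST_LOAD_FAST w,a → push -12,-6. Stack: [-12, -6]
COMPARE_OP bool(<) → -12 vs -6 = True. Stack: [True]
POP_JUMP_IF_FALSE → pop True; no jump. Stack: []
LOAD_FAST_LOAD_FAST w,w → push -12,-12. Stack: [-12, -12]
BINARY_OP + → -12 + -12 = -24. Stack: [-24]
LOAD_FAST b → push 36. Stack: [-24, 36]
BINARY_OP - → -24 - 36 = -60. Stack: [-60]
STORE_FAST z → z=-60. Stack: []
LOAD_FAST z → push -60. Stack: [-60]
RETURN_VALUE → return -60.

-60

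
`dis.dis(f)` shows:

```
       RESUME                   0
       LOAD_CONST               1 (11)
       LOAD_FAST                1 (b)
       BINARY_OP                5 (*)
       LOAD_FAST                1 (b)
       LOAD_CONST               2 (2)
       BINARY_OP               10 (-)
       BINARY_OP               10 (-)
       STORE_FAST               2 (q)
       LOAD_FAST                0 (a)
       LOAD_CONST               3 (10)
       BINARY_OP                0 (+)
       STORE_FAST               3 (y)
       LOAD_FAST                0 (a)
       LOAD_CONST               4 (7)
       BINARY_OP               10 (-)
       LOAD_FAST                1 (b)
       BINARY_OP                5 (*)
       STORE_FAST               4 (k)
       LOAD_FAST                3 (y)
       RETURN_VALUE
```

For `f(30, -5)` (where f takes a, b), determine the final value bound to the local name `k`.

-115

LOAD_CONST → push 11. Stack: [11]
LOAD_FAST b → push -5. Stack: [11, -5]
BINARY_OP * → 11 * -5 = -55. Stack: [-55]
LOAD_FAST b → push -5. Stack: [-55, -5]
LOAD_CONST → push 2. Stack: [-55, -5, 2]
BINARY_OP - → -5 - 2 = -7. Stack: [-55, -7]
BINARY_OP - → -55 - -7 = -48. Stack: [-48]
STORE_FAST q → q=-48. Stack: []
LOAD_FAST a → push 30. Stack: [30]
LOAD_CONST → push 10. Stack: [30, 10]
BINARY_OP + → 30 + 10 = 40. Stack: [40]
STORE_FAST y → y=40. Stack: []
LOAD_FAST a → push 30. Stack: [30]
LOAD_CONST → push 7. Stack: [30, 7]
BINARY_OP - → 30 - 7 = 23. Stack: [23]
LOAD_FAST b → push -5. Stack: [23, -5]
BINARY_OP * → 23 * -5 = -115. Stack: [-115]
STORE_FAST k → k=-115. Stack: []
LOAD_FAST y → push 40. Stack: [40]
RETURN_VALUE → return 40.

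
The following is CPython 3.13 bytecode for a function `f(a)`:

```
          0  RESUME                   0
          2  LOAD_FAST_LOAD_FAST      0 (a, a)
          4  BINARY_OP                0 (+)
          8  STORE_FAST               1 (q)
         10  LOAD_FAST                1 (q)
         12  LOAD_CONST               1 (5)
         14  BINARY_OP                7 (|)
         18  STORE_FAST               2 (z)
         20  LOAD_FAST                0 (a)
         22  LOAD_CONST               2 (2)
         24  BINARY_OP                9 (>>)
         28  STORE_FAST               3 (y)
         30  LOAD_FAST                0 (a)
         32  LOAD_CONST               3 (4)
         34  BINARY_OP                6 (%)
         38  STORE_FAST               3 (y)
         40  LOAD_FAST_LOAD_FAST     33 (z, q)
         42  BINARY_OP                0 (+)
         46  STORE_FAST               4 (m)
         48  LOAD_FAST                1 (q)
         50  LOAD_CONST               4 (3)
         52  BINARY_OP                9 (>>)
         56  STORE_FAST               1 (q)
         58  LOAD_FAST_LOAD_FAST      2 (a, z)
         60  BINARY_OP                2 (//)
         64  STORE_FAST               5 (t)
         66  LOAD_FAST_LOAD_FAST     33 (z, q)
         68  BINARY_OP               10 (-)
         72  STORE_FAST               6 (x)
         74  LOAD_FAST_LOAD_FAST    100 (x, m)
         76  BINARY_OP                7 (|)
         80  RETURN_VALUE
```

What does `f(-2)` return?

-1

LOAD_FAST_LOAD_FAST a,a → push -2,-2. Stack: [-2, -2]
BINARY_OP + → -2 + -2 = -4. Stack: [-4]
STORE_FAST q → q=-4. Stack: []
LOAD_FAST q → push -4. Stack: [-4]
LOAD_CONST → push 5. Stack: [-4, 5]
BINARY_OP | → -4 | 5 = -3. Stack: [-3]
STORE_FAST z → z=-3. Stack: []
LOAD_FAST a → push -2. Stack: [-2]
LOAD_CONST → push 2. Stack: [-2, 2]
BINARY_OP >> → -2 >> 2 = -1. Stack: [-1]
STORE_FAST y → y=-1. Stack: []
LOAD_FAST a → push -2. Stack: [-2]
LOAD_CONST → push 4. Stack: [-2, 4]
BINARY_OP % → -2 % 4 = 2. Stack: [2]
STORE_FAST y → y=2. Stack: []
LOAD_FAST_LOAD_FAST z,q → push -3,-4. Stack: [-3, -4]
BINARY_OP + → -3 + -4 = -7. Stack: [-7]
STORE_FAST m → m=-7. Stack: []
LOAD_FAST q → push -4. Stack: [-4]
LOAD_CONST → push 3. Stack: [-4, 3]
BINARY_OP >> → -4 >> 3 = -1. Stack: [-1]
STORE_FAST q → q=-1. Stack: []
LOAD_FAST_LOAD_FAST a,z → push -2,-3. Stack: [-2, -3]
BINARY_OP // → -2 // -3 = 0. Stack: [0]
STORE_FAST t → t=0. Stack: []
LOAD_FAST_LOAD_FAST z,q → push -3,-1. Stack: [-3, -1]
BINARY_OP - → -3 - -1 = -2. Stack: [-2]
STORE_FAST x → x=-2. Stack: []
LOAD_FAST_LOAD_FAST x,m → push -2,-7. Stack: [-2, -7]
BINARY_OP | → -2 | -7 = -1. Stack: [-1]
RETURN_VALUE → return -1.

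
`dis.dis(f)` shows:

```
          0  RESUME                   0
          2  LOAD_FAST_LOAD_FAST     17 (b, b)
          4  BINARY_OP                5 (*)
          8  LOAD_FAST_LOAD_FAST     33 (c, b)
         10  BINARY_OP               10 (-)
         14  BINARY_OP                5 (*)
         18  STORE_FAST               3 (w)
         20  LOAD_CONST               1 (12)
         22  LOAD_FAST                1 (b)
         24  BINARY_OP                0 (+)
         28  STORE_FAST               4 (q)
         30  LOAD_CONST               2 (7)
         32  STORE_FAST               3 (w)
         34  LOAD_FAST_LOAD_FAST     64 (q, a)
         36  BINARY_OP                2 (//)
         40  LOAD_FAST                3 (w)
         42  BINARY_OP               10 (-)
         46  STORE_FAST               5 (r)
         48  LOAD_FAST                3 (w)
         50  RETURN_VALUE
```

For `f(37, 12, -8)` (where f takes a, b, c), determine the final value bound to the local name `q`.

24

LOAD_FAST_LOAD_FAST b,b → push 12,12. Stack: [12, 12]
BINARY_OP * → 12 * 12 = 144. Stack: [144]
LOAD_FAST_LOAD_FAST c,b → push -8,12. Stack: [144, -8, 12]
BINARY_OP - → -8 - 12 = -20. Stack: [144, -20]
BINARY_OP * → 144 * -20 = -2880. Stack: [-2880]
STORE_FAST w → w=-2880. Stack: []
LOAD_CONST → push 12. Stack: [12]
LOAD_FAST b → push 12. Stack: [12, 12]
BINARY_OP + → 12 + 12 = 24. Stack: [24]
STORE_FAST q → q=24. Stack: []
LOAD_CONST → push 7. Stack: [7]
STORE_FAST w → w=7. Stack: []
LOAD_FAST_LOAD_FAST q,a → push 24,37. Stack: [24, 37]
BINARY_OP // → 24 // 37 = 0. Stack: [0]
LOAD_FAST w → push 7. Stack: [0, 7]
BINARY_OP - → 0 - 7 = -7. Stack: [-7]
STORE_FAST r → r=-7. Stack: []
LOAD_FAST w → push 7. Stack: [7]
RETURN_VALUE → return 7.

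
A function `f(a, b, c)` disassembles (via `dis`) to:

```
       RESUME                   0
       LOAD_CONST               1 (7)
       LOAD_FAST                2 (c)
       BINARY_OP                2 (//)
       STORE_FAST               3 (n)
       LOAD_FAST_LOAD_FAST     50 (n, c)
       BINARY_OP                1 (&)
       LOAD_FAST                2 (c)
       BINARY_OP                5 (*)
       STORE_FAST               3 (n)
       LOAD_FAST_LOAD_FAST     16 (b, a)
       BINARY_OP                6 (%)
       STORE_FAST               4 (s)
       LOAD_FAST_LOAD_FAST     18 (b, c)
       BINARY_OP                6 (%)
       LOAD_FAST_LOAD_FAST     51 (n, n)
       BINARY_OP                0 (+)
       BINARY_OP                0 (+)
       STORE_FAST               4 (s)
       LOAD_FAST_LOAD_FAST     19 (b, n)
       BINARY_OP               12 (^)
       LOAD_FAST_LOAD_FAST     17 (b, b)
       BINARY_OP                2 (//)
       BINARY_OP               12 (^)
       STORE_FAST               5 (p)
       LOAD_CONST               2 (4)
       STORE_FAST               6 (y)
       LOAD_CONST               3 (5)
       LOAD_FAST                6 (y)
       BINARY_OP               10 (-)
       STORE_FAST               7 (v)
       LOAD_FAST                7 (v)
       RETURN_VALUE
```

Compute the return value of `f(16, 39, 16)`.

1

LOAD_CONST → push 7. Stack: [7]
LOAD_FAST c → push 16. Stack: [7, 16]
BINARY_OP // → 7 // 16 = 0. Stack: [0]
STORE_FAST n → n=0. Stack: []
LOAD_FAST_LOAD_FAST n,c → push 0,16. Stack: [0, 16]
BINARY_OP & → 0 & 16 = 0. Stack: [0]
LOAD_FAST c → push 16. Stack: [0, 16]
BINARY_OP * → 0 * 16 = 0. Stack: [0]
STORE_FAST n → n=0. Stack: []
LOAD_FAST_LOAD_FAST b,a → push 39,16. Stack: [39, 16]
BINARY_OP % → 39 % 16 = 7. Stack: [7]
STORE_FAST s → s=7. Stack: []
LOAD_FAST_LOAD_FAST b,c → push 39,16. Stack: [39, 16]
BINARY_OP % → 39 % 16 = 7. Stack: [7]
LOAD_FAST_LOAD_FAST n,n → push 0,0. Stack: [7, 0, 0]
BINARY_OP + → 0 + 0 = 0. Stack: [7, 0]
BINARY_OP + → 7 + 0 = 7. Stack: [7]
STORE_FAST s → s=7. Stack: []
LOAD_FAST_LOAD_FAST b,n → push 39,0. Stack: [39, 0]
BINARY_OP ^ → 39 ^ 0 = 39. Stack: [39]
LOAD_FAST_LOAD_FAST b,b → push 39,39. Stack: [39, 39, 39]
BINARY_OP // → 39 // 39 = 1. Stack: [39, 1]
BINARY_OP ^ → 39 ^ 1 = 38. Stack: [38]
STORE_FAST p → p=38. Stack: []
LOAD_CONST → push 4. Stack: [4]
STORE_FAST y → y=4. Stack: []
LOAD_CONST → push 5. Stack: [5]
LOAD_FAST y → push 4. Stack: [5, 4]
BINARY_OP - → 5 - 4 = 1. Stack: [1]
STORE_FAST v → v=1. Stack: []
LOAD_FAST v → push 1. Stack: [1]
RETURN_VALUE → return 1.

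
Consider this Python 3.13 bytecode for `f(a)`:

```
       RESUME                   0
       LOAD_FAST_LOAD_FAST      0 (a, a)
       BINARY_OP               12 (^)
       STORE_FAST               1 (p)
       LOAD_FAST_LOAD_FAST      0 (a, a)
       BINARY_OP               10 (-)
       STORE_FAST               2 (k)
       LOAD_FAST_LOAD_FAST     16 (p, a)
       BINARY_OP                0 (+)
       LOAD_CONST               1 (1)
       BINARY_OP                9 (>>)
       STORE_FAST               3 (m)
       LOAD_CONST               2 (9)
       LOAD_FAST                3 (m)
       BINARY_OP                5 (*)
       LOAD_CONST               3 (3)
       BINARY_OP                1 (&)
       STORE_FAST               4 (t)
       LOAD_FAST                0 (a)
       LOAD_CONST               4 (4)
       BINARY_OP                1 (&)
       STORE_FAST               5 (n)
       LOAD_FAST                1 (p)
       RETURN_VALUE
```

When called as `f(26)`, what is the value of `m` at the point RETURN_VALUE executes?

LOAD_FAST_LOAD_FAST a,a → push 26,26. Stack: [26, 26]
BINARY_OP ^ → 26 ^ 26 = 0. Stack: [0]
STORE_FAST p → p=0. Stack: []
LOAD_FAST_LOAD_FAST a,a → push 26,26. Stack: [26, 26]
BINARY_OP - → 26 - 26 = 0. Stack: [0]
STORE_FAST k → k=0. Stack: []
LOAD_FAST_LOAD_FAST p,a → push 0,26. Stack: [0, 26]
BINARY_OP + → 0 + 26 = 26. Stack: [26]
LOAD_CONST → push 1. Stack: [26, 1]
BINARY_OP >> → 26 >> 1 = 13. Stack: [13]
STORE_FAST m → m=13. Stack: []
LOAD_CONST → push 9. Stack: [9]
LOAD_FAST m → push 13. Stack: [9, 13]
BINARY_OP * → 9 * 13 = 117. Stack: [117]
LOAD_CONST → push 3. Stack: [117, 3]
BINARY_OP & → 117 & 3 = 1. Stack: [1]
STORE_FAST t → t=1. Stack: []
LOAD_FAST a → push 26. Stack: [26]
LOAD_CONST → push 4. Stack: [26, 4]
BINARY_OP & → 26 & 4 = 0. Stack: [0]
STORE_FAST n → n=0. Stack: []
LOAD_FAST p → push 0. Stack: [0]
RETURN_VALUE → return 0.

13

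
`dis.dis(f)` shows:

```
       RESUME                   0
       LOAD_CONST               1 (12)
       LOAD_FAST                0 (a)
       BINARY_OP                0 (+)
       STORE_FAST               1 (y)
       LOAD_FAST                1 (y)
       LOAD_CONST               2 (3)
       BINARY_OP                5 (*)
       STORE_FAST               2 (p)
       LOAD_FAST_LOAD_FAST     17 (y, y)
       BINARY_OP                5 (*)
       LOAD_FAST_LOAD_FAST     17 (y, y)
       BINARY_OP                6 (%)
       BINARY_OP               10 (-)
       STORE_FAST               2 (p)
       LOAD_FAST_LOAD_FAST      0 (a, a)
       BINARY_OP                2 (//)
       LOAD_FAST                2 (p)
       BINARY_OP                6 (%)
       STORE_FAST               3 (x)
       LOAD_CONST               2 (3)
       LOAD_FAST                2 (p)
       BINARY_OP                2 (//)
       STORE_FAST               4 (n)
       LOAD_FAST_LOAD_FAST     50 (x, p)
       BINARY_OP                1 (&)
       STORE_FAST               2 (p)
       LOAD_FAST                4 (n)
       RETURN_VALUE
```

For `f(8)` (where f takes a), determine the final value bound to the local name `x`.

LOAD_CONST → push 12. Stack: [12]
LOAD_FAST a → push 8. Stack: [12, 8]
BINARY_OP + → 12 + 8 = 20. Stack: [20]
STORE_FAST y → y=20. Stack: []
LOAD_FAST y → push 20. Stack: [20]
LOAD_CONST → push 3. Stack: [20, 3]
BINARY_OP * → 20 * 3 = 60. Stack: [60]
STORE_FAST p → p=60. Stack: []
LOAD_FAST_LOAD_FAST y,y → push 20,20. Stack: [20, 20]
BINARY_OP * → 20 * 20 = 400. Stack: [400]
LOAD_FAST_LOAD_FAST y,y → push 20,20. Stack: [400, 20, 20]
BINARY_OP % → 20 % 20 = 0. Stack: [400, 0]
BINARY_OP - → 400 - 0 = 400. Stack: [400]
STORE_FAST p → p=400. Stack: []
LOAD_FAST_LOAD_FAST a,a → push 8,8. Stack: [8, 8]
BINARY_OP // → 8 // 8 = 1. Stack: [1]
LOAD_FAST p → push 400. Stack: [1, 400]
BINARY_OP % → 1 % 400 = 1. Stack: [1]
STORE_FAST x → x=1. Stack: []
LOAD_CONST → push 3. Stack: [3]
LOAD_FAST p → push 400. Stack: [3, 400]
BINARY_OP // → 3 // 400 = 0. Stack: [0]
STORE_FAST n → n=0. Stack: []
LOAD_FAST_LOAD_FAST x,p → push 1,400. Stack: [1, 400]
BINARY_OP & → 1 & 400 = 0. Stack: [0]
STORE_FAST p → p=0. Stack: []
LOAD_FAST n → push 0. Stack: [0]
RETURN_VALUE → return 0.

1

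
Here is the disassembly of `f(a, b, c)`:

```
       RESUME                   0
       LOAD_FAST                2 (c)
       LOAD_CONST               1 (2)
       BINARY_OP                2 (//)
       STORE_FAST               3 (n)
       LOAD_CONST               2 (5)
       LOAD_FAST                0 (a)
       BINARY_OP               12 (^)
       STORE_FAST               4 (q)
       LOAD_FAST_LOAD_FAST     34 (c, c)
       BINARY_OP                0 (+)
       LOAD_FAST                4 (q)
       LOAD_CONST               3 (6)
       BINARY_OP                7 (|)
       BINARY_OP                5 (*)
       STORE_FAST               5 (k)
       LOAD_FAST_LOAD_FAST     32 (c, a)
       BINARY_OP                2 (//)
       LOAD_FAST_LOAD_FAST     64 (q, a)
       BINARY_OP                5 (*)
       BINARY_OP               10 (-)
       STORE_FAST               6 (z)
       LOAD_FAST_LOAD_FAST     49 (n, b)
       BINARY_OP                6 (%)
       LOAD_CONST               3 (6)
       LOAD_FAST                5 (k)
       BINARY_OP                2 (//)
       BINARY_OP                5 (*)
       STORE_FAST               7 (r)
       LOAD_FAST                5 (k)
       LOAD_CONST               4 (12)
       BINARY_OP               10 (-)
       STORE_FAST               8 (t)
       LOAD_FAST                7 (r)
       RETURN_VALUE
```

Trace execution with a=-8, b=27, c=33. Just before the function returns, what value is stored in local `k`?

LOAD_FAST c → push 33. Stack: [33]
LOAD_CONST → push 2. Stack: [33, 2]
BINARY_OP // → 33 // 2 = 16. Stack: [16]
STORE_FAST n → n=16. Stack: []
LOAD_CONST → push 5. Stack: [5]
LOAD_FAST a → push -8. Stack: [5, -8]
BINARY_OP ^ → 5 ^ -8 = -3. Stack: [-3]
STORE_FAST q → q=-3. Stack: []
LOAD_FAST_LOAD_FAST c,c → push 33,33. Stack: [33, 33]
BINARY_OP + → 33 + 33 = 66. Stack: [66]
LOAD_FAST q → push -3. Stack: [66, -3]
LOAD_CONST → push 6. Stack: [66, -3, 6]
BINARY_OP | → -3 | 6 = -1. Stack: [66, -1]
BINARY_OP * → 66 * -1 = -66. Stack: [-66]
STORE_FAST k → k=-66. Stack: []
LOAD_FAST_LOAD_FAST c,a → push 33,-8. Stack: [33, -8]
BINARY_OP // → 33 // -8 = -5. Stack: [-5]
LOAD_FAST_LOAD_FAST q,a → push -3,-8. Stack: [-5, -3, -8]
BINARY_OP * → -3 * -8 = 24. Stack: [-5, 24]
BINARY_OP - → -5 - 24 = -29. Stack: [-29]
STORE_FAST z → z=-29. Stack: []
LOAD_FAST_LOAD_FAST n,b → push 16,27. Stack: [16, 27]
BINARY_OP % → 16 % 27 = 16. Stack: [16]
LOAD_CONST → push 6. Stack: [16, 6]
LOAD_FAST k → push -66. Stack: [16, 6, -66]
BINARY_OP // → 6 // -66 = -1. Stack: [16, -1]
BINARY_OP * → 16 * -1 = -16. Stack: [-16]
STORE_FAST r → r=-16. Stack: []
LOAD_FAST k → push -66. Stack: [-66]
LOAD_CONST → push 12. Stack: [-66, 12]
BINARY_OP - → -66 - 12 = -78. Stack: [-78]
STORE_FAST t → t=-78. Stack: []
LOAD_FAST r → push -16. Stack: [-16]
RETURN_VALUE → return -16.

-66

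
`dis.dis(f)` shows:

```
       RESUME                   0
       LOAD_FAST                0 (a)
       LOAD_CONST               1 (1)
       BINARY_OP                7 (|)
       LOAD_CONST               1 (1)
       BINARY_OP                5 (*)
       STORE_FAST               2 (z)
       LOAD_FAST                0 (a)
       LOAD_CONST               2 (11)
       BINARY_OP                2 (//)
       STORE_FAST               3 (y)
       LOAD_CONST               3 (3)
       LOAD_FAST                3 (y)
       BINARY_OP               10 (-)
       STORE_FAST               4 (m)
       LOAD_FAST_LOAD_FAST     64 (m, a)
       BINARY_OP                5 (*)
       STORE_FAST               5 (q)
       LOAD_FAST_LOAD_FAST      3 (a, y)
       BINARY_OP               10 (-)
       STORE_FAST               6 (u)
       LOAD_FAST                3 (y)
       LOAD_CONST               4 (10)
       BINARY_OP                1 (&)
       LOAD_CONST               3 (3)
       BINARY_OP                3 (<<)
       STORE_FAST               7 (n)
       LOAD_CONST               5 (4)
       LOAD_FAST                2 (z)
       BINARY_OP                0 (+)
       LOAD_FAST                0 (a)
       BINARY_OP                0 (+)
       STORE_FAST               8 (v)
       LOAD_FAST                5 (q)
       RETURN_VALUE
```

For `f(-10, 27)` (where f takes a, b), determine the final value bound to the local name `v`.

-15

LOAD_FAST a → push -10. Stack: [-10]
LOAD_CONST → push 1. Stack: [-10, 1]
BINARY_OP | → -10 | 1 = -9. Stack: [-9]
LOAD_CONST → push 1. Stack: [-9, 1]
BINARY_OP * → -9 * 1 = -9. Stack: [-9]
STORE_FAST z → z=-9. Stack: []
LOAD_FAST a → push -10. Stack: [-10]
LOAD_CONST → push 11. Stack: [-10, 11]
BINARY_OP // → -10 // 11 = -1. Stack: [-1]
STORE_FAST y → y=-1. Stack: []
LOAD_CONST → push 3. Stack: [3]
LOAD_FAST y → push -1. Stack: [3, -1]
BINARY_OP - → 3 - -1 = 4. Stack: [4]
STORE_FAST m → m=4. Stack: []
LOAD_FAST_LOAD_FAST m,a → push 4,-10. Stack: [4, -10]
BINARY_OP * → 4 * -10 = -40. Stack: [-40]
STORE_FAST q → q=-40. Stack: []
LOAD_FAST_LOAD_FAST a,y → push -10,-1. Stack: [-10, -1]
BINARY_OP - → -10 - -1 = -9. Stack: [-9]
STORE_FAST u → u=-9. Stack: []
LOAD_FAST y → push -1. Stack: [-1]
LOAD_CONST → push 10. Stack: [-1, 10]
BINARY_OP & → -1 & 10 = 10. Stack: [10]
LOAD_CONST → push 3. Stack: [10, 3]
BINARY_OP << → 10 << 3 = 80. Stack: [80]
STORE_FAST n → n=80. Stack: []
LOAD_CONST → push 4. Stack: [4]
LOAD_FAST z → push -9. Stack: [4, -9]
BINARY_OP + → 4 + -9 = -5. Stack: [-5]
LOAD_FAST a → push -10. Stack: [-5, -10]
BINARY_OP + → -5 + -10 = -15. Stack: [-15]
STORE_FAST v → v=-15. Stack: []
LOAD_FAST q → push -40. Stack: [-40]
RETURN_VALUE → return -40.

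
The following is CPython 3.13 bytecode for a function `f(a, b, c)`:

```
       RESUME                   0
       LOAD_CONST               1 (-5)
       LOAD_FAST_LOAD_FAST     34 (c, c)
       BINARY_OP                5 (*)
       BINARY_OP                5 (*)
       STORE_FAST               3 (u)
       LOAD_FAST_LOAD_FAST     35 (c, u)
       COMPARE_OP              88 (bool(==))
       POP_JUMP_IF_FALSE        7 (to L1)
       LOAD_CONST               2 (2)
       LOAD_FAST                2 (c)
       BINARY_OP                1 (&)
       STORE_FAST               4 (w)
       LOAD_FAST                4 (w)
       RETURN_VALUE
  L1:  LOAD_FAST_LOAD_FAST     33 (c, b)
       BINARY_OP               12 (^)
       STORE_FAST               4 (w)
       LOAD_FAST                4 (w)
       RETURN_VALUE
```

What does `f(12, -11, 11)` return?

-2

LOAD_CONST → push -5. Stack: [-5]
LOAD_FAST_LOAD_FAST c,c → push 11,11. Stack: [-5, 11, 11]
BINARY_OP * → 11 * 11 = 121. Stack: [-5, 121]
BINARY_OP * → -5 * 121 = -605. Stack: [-605]
STORE_FAST u → u=-605. Stack: []
LOAD_FAST_LOAD_FAST c,u → push 11,-605. Stack: [11, -605]
COMPARE_OP bool(==) → 11 vs -605 = False. Stack: [False]
POP_JUMP_IF_FALSE → pop False; jump. Stack: []
LOAD_FAST_LOAD_FAST c,b → push 11,-11. Stack: [11, -11]
BINARY_OP ^ → 11 ^ -11 = -2. Stack: [-2]
STORE_FAST w → w=-2. Stack: []
LOAD_FAST w → push -2. Stack: [-2]
RETURN_VALUE → return -2.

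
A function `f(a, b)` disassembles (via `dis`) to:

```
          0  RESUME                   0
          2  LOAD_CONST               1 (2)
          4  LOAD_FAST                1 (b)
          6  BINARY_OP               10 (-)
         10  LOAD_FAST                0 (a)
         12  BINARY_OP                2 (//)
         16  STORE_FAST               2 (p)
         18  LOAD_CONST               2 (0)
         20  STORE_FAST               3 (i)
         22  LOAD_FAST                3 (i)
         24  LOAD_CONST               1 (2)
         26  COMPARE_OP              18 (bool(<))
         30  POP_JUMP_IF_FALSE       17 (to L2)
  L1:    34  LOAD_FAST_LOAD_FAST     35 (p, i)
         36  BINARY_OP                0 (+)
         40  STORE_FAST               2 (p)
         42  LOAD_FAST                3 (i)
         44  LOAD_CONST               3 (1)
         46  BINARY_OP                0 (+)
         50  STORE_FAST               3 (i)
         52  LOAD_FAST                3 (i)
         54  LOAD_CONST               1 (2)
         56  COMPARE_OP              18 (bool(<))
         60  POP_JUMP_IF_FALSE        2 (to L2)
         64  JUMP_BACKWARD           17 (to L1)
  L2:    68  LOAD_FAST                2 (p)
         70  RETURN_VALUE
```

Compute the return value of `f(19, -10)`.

LOAD_CONST → push 2. Stack: [2]
LOAD_FAST b → push -10. Stack: [2, -10]
BINARY_OP - → 2 - -10 = 12. Stack: [12]
LOAD_FAST a → push 19. Stack: [12, 19]
BINARY_OP // → 12 // 19 = 0. Stack: [0]
STORE_FAST p → p=0. Stack: []
LOAD_CONST → push 0. Stack: [0]
STORE_FAST i → i=0. Stack: []
LOAD_FAST i → push 0. Stack: [0]
LOAD_CONST → push 2. Stack: [0, 2]
COMPARE_OP bool(<) → 0 vs 2 = True. Stack: [True]
POP_JUMP_IF_FALSE → pop True; no jump. Stack: []
LOAD_FAST_LOAD_FAST p,i → push 0,0. Stack: [0, 0]
BINARY_OP + → 0 + 0 = 0. Stack: [0]
STORE_FAST p → p=0. Stack: []
LOAD_FAST i → push 0. Stack: [0]
LOAD_CONST → push 1. Stack: [0, 1]
BINARY_OP + → 0 + 1 = 1. Stack: [1]
STORE_FAST i → i=1. Stack: []
LOAD_FAST i → push 1. Stack: [1]
LOAD_CONST → push 2. Stack: [1, 2]
COMPARE_OP bool(<) → 1 vs 2 = True. Stack: [True]
POP_JUMP_IF_FALSE → pop True; no jump. Stack: []
LOAD_FAST_LOAD_FAST p,i → push 0,1. Stack: [0, 1]
BINARY_OP + → 0 + 1 = 1. Stack: [1]
STORE_FAST p → p=1. Stack: []
LOAD_FAST i → push 1. Stack: [1]
LOAD_CONST → push 1. Stack: [1, 1]
BINARY_OP + → 1 + 1 = 2. Stack: [2]
STORE_FAST i → i=2. Stack: []
LOAD_FAST i → push 2. Stack: [2]
LOAD_CONST → push 2. Stack: [2, 2]
COMPARE_OP bool(<) → 2 vs 2 = False. Stack: [False]
POP_JUMP_IF_FALSE → pop False; jump. Stack: []
LOAD_FAST p → push 1. Stack: [1]
RETURN_VALUE → return 1.

1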